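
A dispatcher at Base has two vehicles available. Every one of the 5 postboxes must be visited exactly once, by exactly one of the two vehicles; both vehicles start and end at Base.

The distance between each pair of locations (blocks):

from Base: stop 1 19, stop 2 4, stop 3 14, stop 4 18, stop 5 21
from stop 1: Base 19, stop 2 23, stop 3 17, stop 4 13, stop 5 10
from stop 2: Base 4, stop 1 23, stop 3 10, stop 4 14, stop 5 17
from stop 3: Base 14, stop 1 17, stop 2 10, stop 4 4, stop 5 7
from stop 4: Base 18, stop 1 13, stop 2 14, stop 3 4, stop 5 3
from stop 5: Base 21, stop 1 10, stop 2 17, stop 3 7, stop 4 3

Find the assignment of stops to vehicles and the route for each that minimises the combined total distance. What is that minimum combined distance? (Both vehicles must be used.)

Minimum combined distance: 58 blocks.

Try each way of splitting the stops between the two vehicles (each non-empty) and, for each split, find the best tour for each vehicle:
  {stop 1} + {stop 2, stop 3, stop 4, stop 5}: 38 + 42 = 80
  {stop 2} + {stop 1, stop 3, stop 4, stop 5}: 8 + 50 = 58
  {stop 1, stop 2} + {stop 3, stop 4, stop 5}: 46 + 42 = 88
  {stop 3} + {stop 1, stop 2, stop 4, stop 5}: 28 + 50 = 78
  {stop 1, stop 3} + {stop 2, stop 4, stop 5}: 50 + 42 = 92
  {stop 2, stop 3} + {stop 1, stop 4, stop 5}: 28 + 50 = 78
  … (15 splits in total)
Best: vehicle 1 Base → stop 2 → Base = 8; vehicle 2 Base → stop 1 → stop 5 → stop 4 → stop 3 → Base = 50; combined 58.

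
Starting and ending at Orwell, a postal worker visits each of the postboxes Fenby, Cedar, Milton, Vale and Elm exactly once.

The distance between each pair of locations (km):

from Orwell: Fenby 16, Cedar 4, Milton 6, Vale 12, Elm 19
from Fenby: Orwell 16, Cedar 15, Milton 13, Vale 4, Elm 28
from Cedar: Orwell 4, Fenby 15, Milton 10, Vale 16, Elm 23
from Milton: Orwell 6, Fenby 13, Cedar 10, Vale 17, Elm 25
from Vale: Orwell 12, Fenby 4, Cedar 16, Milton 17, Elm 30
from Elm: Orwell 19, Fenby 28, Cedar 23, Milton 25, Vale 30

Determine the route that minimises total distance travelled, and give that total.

Orwell - Fenby - Cedar - Milton - Vale - Elm - Orwell: 16+15+10+17+30+19 = 107
Orwell - Fenby - Cedar - Milton - Elm - Vale - Orwell: 16+15+10+25+30+12 = 108
Orwell - Fenby - Cedar - Vale - Milton - Elm - Orwell: 16+15+16+17+25+19 = 108
Orwell - Fenby - Cedar - Vale - Elm - Milton - Orwell: 16+15+16+30+25+6 = 108
Orwell - Fenby - Cedar - Elm - Milton - Vale - Orwell: 16+15+23+25+17+12 = 108
Orwell - Fenby - Cedar - Elm - Vale - Milton - Orwell: 16+15+23+30+17+6 = 107
Orwell - Fenby - Milton - Cedar - Vale - Elm - Orwell: 16+13+10+16+30+19 = 104
Orwell - Fenby - Milton - Cedar - Elm - Vale - Orwell: 16+13+10+23+30+12 = 104
Orwell - Fenby - Milton - Vale - Cedar - Elm - Orwell: 16+13+17+16+23+19 = 104
Orwell - Fenby - Milton - Vale - Elm - Cedar - Orwell: 16+13+17+30+23+4 = 103
Orwell - Fenby - Milton - Elm - Cedar - Vale - Orwell: 16+13+25+23+16+12 = 105
Orwell - Fenby - Milton - Elm - Vale - Cedar - Orwell: 16+13+25+30+16+4 = 104
Orwell - Fenby - Vale - Cedar - Milton - Elm - Orwell: 16+4+16+10+25+19 = 90
Orwell - Fenby - Vale - Cedar - Elm - Milton - Orwell: 16+4+16+23+25+6 = 90
… (46 more)
Orwell - Cedar - Milton - Fenby - Vale - Elm - Orwell: 4+10+13+4+30+19 = 80  ← best
The minimum is 80.
One optimal route: Orwell → Cedar → Milton → Fenby → Vale → Elm → Orwell (or its reverse).

Shortest round trip = 80 km.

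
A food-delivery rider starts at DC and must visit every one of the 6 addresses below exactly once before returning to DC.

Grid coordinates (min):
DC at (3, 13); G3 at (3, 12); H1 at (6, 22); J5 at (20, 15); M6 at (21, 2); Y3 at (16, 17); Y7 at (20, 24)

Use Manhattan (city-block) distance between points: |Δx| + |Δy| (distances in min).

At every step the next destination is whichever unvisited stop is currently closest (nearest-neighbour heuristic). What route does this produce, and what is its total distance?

Total distance 96 min via the nearest-neighbour route DC → G3 → H1 → Y3 → J5 → Y7 → M6 → DC.

DC → [G3:1 / H1:12 / Y3:17 / J5:19 / Y7:28 / M6:29] → G3 (1)
G3 → [H1:13 / Y3:18 / J5:20 / M6:28 / Y7:29] → H1 (13)
H1 → [Y3:15 / Y7:16 / J5:21 / M6:35] → Y3 (15)
Y3 → [J5:6 / Y7:11 / M6:20] → J5 (6)
J5 → [Y7:9 / M6:14] → Y7 (9)
Y7 → [M6:23] → M6 (23)
Return M6→DC: 29.
Total = 1 + 13 + 15 + 6 + 9 + 23 + 29 = 96.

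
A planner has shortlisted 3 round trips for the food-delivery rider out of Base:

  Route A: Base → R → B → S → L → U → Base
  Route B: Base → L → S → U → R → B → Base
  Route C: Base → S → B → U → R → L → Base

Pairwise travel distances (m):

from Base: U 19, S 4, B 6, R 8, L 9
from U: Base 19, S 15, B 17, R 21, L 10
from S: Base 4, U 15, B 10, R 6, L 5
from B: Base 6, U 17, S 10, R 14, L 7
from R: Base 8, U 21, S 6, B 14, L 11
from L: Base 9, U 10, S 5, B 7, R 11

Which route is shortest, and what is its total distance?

Shortest is Route A, total 66 m.

Route A: 8 + 14 + 10 + 5 + 10 + 19 = 66
Route B: 9 + 5 + 15 + 21 + 14 + 6 = 70
Route C: 4 + 10 + 17 + 21 + 11 + 9 = 72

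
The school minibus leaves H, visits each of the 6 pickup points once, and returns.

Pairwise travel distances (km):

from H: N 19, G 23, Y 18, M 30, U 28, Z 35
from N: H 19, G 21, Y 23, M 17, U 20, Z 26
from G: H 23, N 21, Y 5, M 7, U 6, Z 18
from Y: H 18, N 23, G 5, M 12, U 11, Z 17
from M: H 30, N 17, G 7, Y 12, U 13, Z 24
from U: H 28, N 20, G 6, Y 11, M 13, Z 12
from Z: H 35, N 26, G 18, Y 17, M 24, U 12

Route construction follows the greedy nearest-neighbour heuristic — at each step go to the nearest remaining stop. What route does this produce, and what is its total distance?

101 km along H → Y → G → U → Z → M → N → H.

H → [Y:18 / N:19 / G:23 / U:28 / M:30 / Z:35] → Y (18)
Y → [G:5 / U:11 / M:12 / Z:17 / N:23] → G (5)
G → [U:6 / M:7 / Z:18 / N:21] → U (6)
U → [Z:12 / M:13 / N:20] → Z (12)
Z → [M:24 / N:26] → M (24)
M → [N:17] → N (17)
Return N→H: 19.
Total = 18 + 5 + 6 + 12 + 24 + 17 + 19 = 101.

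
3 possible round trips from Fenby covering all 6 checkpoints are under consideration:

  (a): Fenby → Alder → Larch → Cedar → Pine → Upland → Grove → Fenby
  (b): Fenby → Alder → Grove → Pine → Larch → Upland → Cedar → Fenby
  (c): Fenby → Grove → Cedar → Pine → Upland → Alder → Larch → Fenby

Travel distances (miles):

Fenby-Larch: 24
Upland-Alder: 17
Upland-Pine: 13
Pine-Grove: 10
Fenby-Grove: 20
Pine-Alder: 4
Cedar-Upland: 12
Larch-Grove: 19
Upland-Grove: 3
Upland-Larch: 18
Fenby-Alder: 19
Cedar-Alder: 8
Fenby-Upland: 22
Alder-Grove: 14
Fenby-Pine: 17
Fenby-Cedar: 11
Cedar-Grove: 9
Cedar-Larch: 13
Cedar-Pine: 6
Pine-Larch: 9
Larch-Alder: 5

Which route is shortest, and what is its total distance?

79 miles — (a) is the shortest.

(a): 19 + 5 + 13 + 6 + 13 + 3 + 20 = 79
(b): 19 + 14 + 10 + 9 + 18 + 12 + 11 = 93
(c): 20 + 9 + 6 + 13 + 17 + 5 + 24 = 94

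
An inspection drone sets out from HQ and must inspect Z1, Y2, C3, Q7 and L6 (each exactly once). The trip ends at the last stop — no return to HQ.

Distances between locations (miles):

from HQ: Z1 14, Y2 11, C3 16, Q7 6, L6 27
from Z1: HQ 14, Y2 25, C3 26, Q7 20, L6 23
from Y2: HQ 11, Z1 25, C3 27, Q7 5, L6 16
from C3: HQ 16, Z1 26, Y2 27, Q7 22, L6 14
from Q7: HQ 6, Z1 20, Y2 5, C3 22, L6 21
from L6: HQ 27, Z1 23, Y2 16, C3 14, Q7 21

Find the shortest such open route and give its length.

Shortest open route: 67 miles.

There are 5! = 120 possible orderings.
HQ→Z1→Y2→C3→Q7→L6: 14+25+27+22+21 = 109
HQ→Z1→Y2→C3→L6→Q7: 14+25+27+14+21 = 101
HQ→Z1→Y2→Q7→C3→L6: 14+25+5+22+14 = 80
HQ→Z1→Y2→Q7→L6→C3: 14+25+5+21+14 = 79
HQ→Z1→Y2→L6→C3→Q7: 14+25+16+14+22 = 91
HQ→Z1→Y2→L6→Q7→C3: 14+25+16+21+22 = 98
HQ→Z1→C3→Y2→Q7→L6: 14+26+27+5+21 = 93
HQ→Z1→C3→Y2→L6→Q7: 14+26+27+16+21 = 104
HQ→Z1→C3→Q7→Y2→L6: 14+26+22+5+16 = 83
HQ→Z1→C3→Q7→L6→Y2: 14+26+22+21+16 = 99
HQ→Z1→C3→L6→Y2→Q7: 14+26+14+16+5 = 75
HQ→Z1→C3→L6→Q7→Y2: 14+26+14+21+5 = 80
HQ→Z1→Q7→Y2→C3→L6: 14+20+5+27+14 = 80
HQ→Z1→Q7→Y2→L6→C3: 14+20+5+16+14 = 69
… (106 more)
HQ→Q7→Y2→L6→C3→Z1: 6+5+16+14+26 = 67  ← best
The minimum is 67.
One shortest path: HQ → Q7 → Y2 → L6 → C3 → Z1.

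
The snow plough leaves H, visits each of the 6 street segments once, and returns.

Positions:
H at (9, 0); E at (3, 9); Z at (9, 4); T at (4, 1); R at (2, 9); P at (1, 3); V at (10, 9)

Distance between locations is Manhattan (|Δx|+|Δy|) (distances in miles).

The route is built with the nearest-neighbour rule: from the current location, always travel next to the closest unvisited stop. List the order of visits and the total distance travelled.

36 miles along H → Z → V → E → R → P → T → H.

H → [Z:4 / T:6 / V:10 / P:11 / E:15 / R:16] → Z (4)
Z → [V:6 / T:8 / P:9 / E:11 / R:12] → V (6)
V → [E:7 / R:8 / T:14 / P:15] → E (7)
E → [R:1 / P:8 / T:9] → R (1)
R → [P:7 / T:10] → P (7)
P → [T:5] → T (5)
Return T→H: 6.
Total = 4 + 6 + 7 + 1 + 7 + 5 + 6 = 36.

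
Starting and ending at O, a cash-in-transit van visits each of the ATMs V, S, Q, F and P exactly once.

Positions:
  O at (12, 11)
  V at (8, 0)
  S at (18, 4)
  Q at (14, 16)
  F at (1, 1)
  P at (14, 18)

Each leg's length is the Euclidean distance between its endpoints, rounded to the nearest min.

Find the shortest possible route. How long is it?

Minimum total distance: 55 min.

There are 60 distinct closed tours to check (reversals are equivalent).
O - V - S - Q - F - P - O: 12+11+13+20+21+7 = 84
O - V - S - Q - P - F - O: 12+11+13+2+21+15 = 74
O - V - S - F - Q - P - O: 12+11+17+20+2+7 = 69
O - V - S - F - P - Q - O: 12+11+17+21+2+5 = 68
O - V - S - P - Q - F - O: 12+11+15+2+20+15 = 75
O - V - S - P - F - Q - O: 12+11+15+21+20+5 = 84
O - V - Q - S - F - P - O: 12+17+13+17+21+7 = 87
O - V - Q - S - P - F - O: 12+17+13+15+21+15 = 93
O - V - Q - F - S - P - O: 12+17+20+17+15+7 = 88
O - V - Q - F - P - S - O: 12+17+20+21+15+9 = 94
O - V - Q - P - S - F - O: 12+17+2+15+17+15 = 78
O - V - Q - P - F - S - O: 12+17+2+21+17+9 = 78
O - V - F - S - Q - P - O: 12+7+17+13+2+7 = 58
O - V - F - S - P - Q - O: 12+7+17+15+2+5 = 58
… (46 more)
O - S - V - F - P - Q - O: 9+11+7+21+2+5 = 55  ← best
The minimum is 55.
One optimal route: O → S → V → F → P → Q → O (or its reverse).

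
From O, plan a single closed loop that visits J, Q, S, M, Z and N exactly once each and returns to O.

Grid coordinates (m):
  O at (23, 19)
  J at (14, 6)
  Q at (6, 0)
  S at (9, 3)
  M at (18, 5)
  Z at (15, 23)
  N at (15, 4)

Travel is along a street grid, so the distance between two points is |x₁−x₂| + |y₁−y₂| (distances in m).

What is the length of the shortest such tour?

Shortest round trip = 80 m.

There are 360 distinct closed tours to check (reversals are equivalent).
O - J - Q - S - M - Z - N - O: 22+14+6+11+21+19+23 = 116
O - J - Q - S - M - N - Z - O: 22+14+6+11+4+19+12 = 88
O - J - Q - S - Z - M - N - O: 22+14+6+26+21+4+23 = 116
O - J - Q - S - Z - N - M - O: 22+14+6+26+19+4+19 = 110
O - J - Q - S - N - M - Z - O: 22+14+6+7+4+21+12 = 86
O - J - Q - S - N - Z - M - O: 22+14+6+7+19+21+19 = 108
O - J - Q - M - S - Z - N - O: 22+14+17+11+26+19+23 = 132
O - J - Q - M - S - N - Z - O: 22+14+17+11+7+19+12 = 102
… (352 more)
O - M - N - Q - S - J - Z - O: 19+4+13+6+8+18+12 = 80  ← best
The minimum is 80.
One optimal route: O → M → N → Q → S → J → Z → O (or its reverse).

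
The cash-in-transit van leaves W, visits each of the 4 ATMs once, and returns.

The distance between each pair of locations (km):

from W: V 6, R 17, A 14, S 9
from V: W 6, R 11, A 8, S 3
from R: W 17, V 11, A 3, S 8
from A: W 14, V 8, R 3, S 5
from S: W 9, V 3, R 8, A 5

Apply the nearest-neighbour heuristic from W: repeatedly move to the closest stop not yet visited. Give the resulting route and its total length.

At W the remaining stops are V 6, S 9, A 14, R 17; go to V.
At V the remaining stops are S 3, A 8, R 11; go to S.
At S the remaining stops are A 5, R 8; go to A.
At A the remaining stops are R 3; go to R.
Return R→W: 17.
Total = 6 + 3 + 5 + 3 + 17 = 34.

Total distance 34 km via the nearest-neighbour route W → V → S → A → R → W.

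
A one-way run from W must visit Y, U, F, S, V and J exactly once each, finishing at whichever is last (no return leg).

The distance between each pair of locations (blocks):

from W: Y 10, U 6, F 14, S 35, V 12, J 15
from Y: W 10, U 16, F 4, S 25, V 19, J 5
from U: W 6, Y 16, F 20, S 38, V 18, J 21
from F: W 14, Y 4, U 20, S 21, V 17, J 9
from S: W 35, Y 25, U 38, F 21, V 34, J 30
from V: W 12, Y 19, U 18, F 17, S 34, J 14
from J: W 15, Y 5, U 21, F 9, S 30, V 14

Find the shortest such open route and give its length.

Minimum one-way distance = 68 blocks.

There are 6! = 720 possible orderings.
W→Y→U→F→S→V→J: 10+16+20+21+34+14 = 115
W→Y→U→F→S→J→V: 10+16+20+21+30+14 = 111
W→Y→U→F→V→S→J: 10+16+20+17+34+30 = 127
W→Y→U→F→V→J→S: 10+16+20+17+14+30 = 107
W→Y→U→F→J→S→V: 10+16+20+9+30+34 = 119
W→Y→U→F→J→V→S: 10+16+20+9+14+34 = 103
W→Y→U→S→F→V→J: 10+16+38+21+17+14 = 116
W→Y→U→S→F→J→V: 10+16+38+21+9+14 = 108
… (712 more)
W→U→V→J→Y→F→S: 6+18+14+5+4+21 = 68  ← best
The minimum is 68.
One shortest path: W → U → V → J → Y → F → S.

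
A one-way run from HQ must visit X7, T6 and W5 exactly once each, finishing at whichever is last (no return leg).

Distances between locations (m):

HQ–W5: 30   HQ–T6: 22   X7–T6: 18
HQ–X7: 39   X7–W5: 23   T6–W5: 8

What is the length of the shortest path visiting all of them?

53 m — the minimum one-way total.

There are 3! = 6 possible orderings.
HQ - X7 - T6 - W5: 39+18+8 = 65
HQ - X7 - W5 - T6: 39+23+8 = 70
HQ - T6 - X7 - W5: 22+18+23 = 63
HQ - T6 - W5 - X7: 22+8+23 = 53
HQ - W5 - X7 - T6: 30+23+18 = 71
HQ - W5 - T6 - X7: 30+8+18 = 56
The minimum is 53.
One shortest path: HQ → T6 → W5 → X7.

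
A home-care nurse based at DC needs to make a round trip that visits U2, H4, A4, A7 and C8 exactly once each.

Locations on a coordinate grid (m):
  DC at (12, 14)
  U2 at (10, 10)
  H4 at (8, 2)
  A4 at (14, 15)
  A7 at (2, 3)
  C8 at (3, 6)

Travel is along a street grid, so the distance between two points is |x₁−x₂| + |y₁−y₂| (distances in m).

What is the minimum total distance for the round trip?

50 m — the shortest possible round trip.

There are 60 distinct closed tours to check (reversals are equivalent).
DC-U2-H4-A4-A7-C8-DC: 6+10+19+24+4+17 = 80
DC-U2-H4-A4-C8-A7-DC: 6+10+19+20+4+21 = 80
DC-U2-H4-A7-A4-C8-DC: 6+10+7+24+20+17 = 84
DC-U2-H4-A7-C8-A4-DC: 6+10+7+4+20+3 = 50
DC-U2-H4-C8-A4-A7-DC: 6+10+9+20+24+21 = 90
DC-U2-H4-C8-A7-A4-DC: 6+10+9+4+24+3 = 56
DC-U2-A4-H4-A7-C8-DC: 6+9+19+7+4+17 = 62
DC-U2-A4-H4-C8-A7-DC: 6+9+19+9+4+21 = 68
DC-U2-A4-A7-H4-C8-DC: 6+9+24+7+9+17 = 72
DC-U2-A4-A7-C8-H4-DC: 6+9+24+4+9+16 = 68
DC-U2-A4-C8-H4-A7-DC: 6+9+20+9+7+21 = 72
DC-U2-A4-C8-A7-H4-DC: 6+9+20+4+7+16 = 62
DC-U2-A7-H4-A4-C8-DC: 6+15+7+19+20+17 = 84
DC-U2-A7-H4-C8-A4-DC: 6+15+7+9+20+3 = 60
… (46 more)
The minimum is 50.
One optimal route: DC → U2 → H4 → A7 → C8 → A4 → DC (or its reverse).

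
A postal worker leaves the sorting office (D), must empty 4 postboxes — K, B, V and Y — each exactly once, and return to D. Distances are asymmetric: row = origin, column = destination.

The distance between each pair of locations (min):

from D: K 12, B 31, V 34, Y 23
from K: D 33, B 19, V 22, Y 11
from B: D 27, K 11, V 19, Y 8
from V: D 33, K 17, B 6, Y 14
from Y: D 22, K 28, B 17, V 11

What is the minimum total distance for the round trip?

D - K - B - V - Y - D: 12+19+19+14+22 = 86
D - K - B - Y - V - D: 12+19+8+11+33 = 83
D - K - V - B - Y - D: 12+22+6+8+22 = 70
D - K - V - Y - B - D: 12+22+14+17+27 = 92
D - K - Y - B - V - D: 12+11+17+19+33 = 92
D - K - Y - V - B - D: 12+11+11+6+27 = 67
D - B - K - V - Y - D: 31+11+22+14+22 = 100
D - B - K - Y - V - D: 31+11+11+11+33 = 97
D - B - V - K - Y - D: 31+19+17+11+22 = 100
D - B - V - Y - K - D: 31+19+14+28+33 = 125
D - B - Y - K - V - D: 31+8+28+22+33 = 122
D - B - Y - V - K - D: 31+8+11+17+33 = 100
D - V - K - B - Y - D: 34+17+19+8+22 = 100
D - V - K - Y - B - D: 34+17+11+17+27 = 106
… (10 more)
The minimum is 67.
One optimal route: D → K → Y → V → B → D.

Minimum total distance: 67 min.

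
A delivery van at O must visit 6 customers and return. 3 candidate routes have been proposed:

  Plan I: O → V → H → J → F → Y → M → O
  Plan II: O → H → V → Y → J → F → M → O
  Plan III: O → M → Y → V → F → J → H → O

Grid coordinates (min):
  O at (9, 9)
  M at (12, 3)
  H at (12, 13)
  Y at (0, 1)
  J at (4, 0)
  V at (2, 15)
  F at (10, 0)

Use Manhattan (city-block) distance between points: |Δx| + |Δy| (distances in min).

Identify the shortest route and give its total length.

60 min — Plan II is the shortest.

Plan I: 13 + 12 + 21 + 6 + 11 + 14 + 9 = 86
Plan II: 7 + 12 + 16 + 5 + 6 + 5 + 9 = 60
Plan III: 9 + 14 + 16 + 23 + 6 + 21 + 7 = 96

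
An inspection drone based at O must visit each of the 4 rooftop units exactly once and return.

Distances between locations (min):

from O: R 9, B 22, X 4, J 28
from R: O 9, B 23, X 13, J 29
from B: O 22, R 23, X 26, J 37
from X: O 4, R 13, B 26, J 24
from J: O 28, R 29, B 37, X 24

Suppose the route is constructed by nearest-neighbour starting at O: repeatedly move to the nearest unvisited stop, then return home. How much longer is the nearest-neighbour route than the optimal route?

8 min longer than the optimal tour.

O: X=4, R=9, B=22, J=28 ⇒ X
X: R=13, J=24, B=26 ⇒ R
R: B=23, J=29 ⇒ B
B: J=37 ⇒ J
NN route O → X → R → B → J → O costs 105.
Optimal: O → R → B → J → X → O costs 97 (by enumerating all 12 distinct tours).
Excess = 105 − 97 = 8.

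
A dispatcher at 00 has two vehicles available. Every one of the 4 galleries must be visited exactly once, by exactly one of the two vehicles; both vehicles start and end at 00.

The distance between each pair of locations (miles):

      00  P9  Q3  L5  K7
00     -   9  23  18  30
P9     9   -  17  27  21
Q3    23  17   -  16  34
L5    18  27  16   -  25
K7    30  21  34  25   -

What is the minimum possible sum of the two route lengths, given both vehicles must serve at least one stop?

Minimum combined distance: 112 miles.

There are 2^3 − 1 = 7 ways to divide the 4 stops into two non-empty groups. For each, the best each vehicle can do is its own shortest tour through its group:
  {P9} + {Q3, L5, K7}: 18 + 94 = 112
  {Q3} + {P9, L5, K7}: 46 + 73 = 119
  {P9, Q3} + {L5, K7}: 49 + 73 = 122
  {L5} + {P9, Q3, K7}: 36 + 87 = 123
  {P9, L5} + {Q3, K7}: 54 + 87 = 141
  {Q3, L5} + {P9, K7}: 57 + 60 = 117
  … (7 splits in total)
Best: vehicle 1 00 → P9 → 00 = 18; vehicle 2 00 → Q3 → L5 → K7 → 00 = 94; combined 112.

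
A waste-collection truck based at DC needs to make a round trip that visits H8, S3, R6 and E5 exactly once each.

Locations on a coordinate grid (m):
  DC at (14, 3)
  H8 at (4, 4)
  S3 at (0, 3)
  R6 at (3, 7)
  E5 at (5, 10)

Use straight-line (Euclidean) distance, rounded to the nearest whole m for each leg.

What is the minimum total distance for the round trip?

DC→H8→S3→R6→E5→DC: 10+4+5+4+11 = 34
DC→H8→S3→E5→R6→DC: 10+4+9+4+12 = 39
DC→H8→R6→S3→E5→DC: 10+3+5+9+11 = 38
DC→H8→R6→E5→S3→DC: 10+3+4+9+14 = 40
DC→H8→E5→S3→R6→DC: 10+6+9+5+12 = 42
DC→H8→E5→R6→S3→DC: 10+6+4+5+14 = 39
DC→S3→H8→R6→E5→DC: 14+4+3+4+11 = 36
DC→S3→H8→E5→R6→DC: 14+4+6+4+12 = 40
DC→S3→R6→H8→E5→DC: 14+5+3+6+11 = 39
DC→S3→E5→H8→R6→DC: 14+9+6+3+12 = 44
DC→R6→H8→S3→E5→DC: 12+3+4+9+11 = 39
DC→R6→S3→H8→E5→DC: 12+5+4+6+11 = 38
The minimum is 34.
One optimal route: DC → H8 → S3 → R6 → E5 → DC (or its reverse).

Minimum total distance: 34 m.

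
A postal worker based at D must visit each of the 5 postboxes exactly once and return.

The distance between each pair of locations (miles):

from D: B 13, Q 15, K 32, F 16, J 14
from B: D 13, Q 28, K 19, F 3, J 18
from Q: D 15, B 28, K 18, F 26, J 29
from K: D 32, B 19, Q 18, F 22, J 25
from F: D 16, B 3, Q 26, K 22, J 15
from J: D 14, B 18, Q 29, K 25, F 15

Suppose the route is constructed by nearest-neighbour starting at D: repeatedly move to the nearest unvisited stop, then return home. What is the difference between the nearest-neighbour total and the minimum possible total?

5 miles longer than the optimal tour.

From D: B=13, J=14, Q=15, F=16, K=32 → choose B (13).
From B: F=3, J=18, K=19, Q=28 → choose F (3).
From F: J=15, K=22, Q=26 → choose J (15).
From J: K=25, Q=29 → choose K (25).
From K: Q=18 → choose Q (18).
NN route D → B → F → J → K → Q → D costs 89.
Optimal: D → Q → K → B → F → J → D costs 84 (by enumerating all 60 distinct tours).
Excess = 89 − 84 = 5.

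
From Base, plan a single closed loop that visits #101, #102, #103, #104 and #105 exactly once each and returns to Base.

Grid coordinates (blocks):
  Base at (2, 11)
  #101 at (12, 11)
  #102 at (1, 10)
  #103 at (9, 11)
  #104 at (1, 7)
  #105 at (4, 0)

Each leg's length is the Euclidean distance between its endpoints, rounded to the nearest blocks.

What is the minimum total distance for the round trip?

36 blocks — the shortest possible round trip.

With 5 stops there are 5!/2 = 60 distinct round trips (a route and its reverse cost the same).
Base→#101→#102→#103→#104→#105→Base: 10+11+8+9+8+11 = 57
Base→#101→#102→#103→#105→#104→Base: 10+11+8+12+8+4 = 53
Base→#101→#102→#104→#103→#105→Base: 10+11+3+9+12+11 = 56
Base→#101→#102→#104→#105→#103→Base: 10+11+3+8+12+7 = 51
Base→#101→#102→#105→#103→#104→Base: 10+11+10+12+9+4 = 56
Base→#101→#102→#105→#104→#103→Base: 10+11+10+8+9+7 = 55
Base→#101→#103→#102→#104→#105→Base: 10+3+8+3+8+11 = 43
Base→#101→#103→#102→#105→#104→Base: 10+3+8+10+8+4 = 43
Base→#101→#103→#104→#102→#105→Base: 10+3+9+3+10+11 = 46
Base→#101→#103→#104→#105→#102→Base: 10+3+9+8+10+1 = 41
Base→#101→#103→#105→#102→#104→Base: 10+3+12+10+3+4 = 42
Base→#101→#103→#105→#104→#102→Base: 10+3+12+8+3+1 = 37
Base→#101→#104→#102→#103→#105→Base: 10+12+3+8+12+11 = 56
Base→#101→#104→#102→#105→#103→Base: 10+12+3+10+12+7 = 54
… (46 more)
Base→#102→#104→#105→#101→#103→Base: 1+3+8+14+3+7 = 36  ← best
The minimum is 36.
One optimal route: Base → #102 → #104 → #105 → #101 → #103 → Base (or its reverse).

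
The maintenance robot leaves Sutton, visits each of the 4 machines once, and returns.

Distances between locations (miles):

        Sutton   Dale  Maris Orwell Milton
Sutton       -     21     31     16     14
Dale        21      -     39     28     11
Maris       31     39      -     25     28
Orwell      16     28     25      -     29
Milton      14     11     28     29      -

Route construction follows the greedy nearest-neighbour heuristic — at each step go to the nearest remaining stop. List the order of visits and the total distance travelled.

Nearest-neighbour total = 109 miles; route Sutton → Milton → Dale → Orwell → Maris → Sutton.

Sutton → [Milton:14 / Orwell:16 / Dale:21 / Maris:31] → Milton (14)
Milton → [Dale:11 / Maris:28 / Orwell:29] → Dale (11)
Dale → [Orwell:28 / Maris:39] → Orwell (28)
Orwell → [Maris:25] → Maris (25)
Return Maris→Sutton: 31.
Total = 14 + 11 + 28 + 25 + 31 = 109.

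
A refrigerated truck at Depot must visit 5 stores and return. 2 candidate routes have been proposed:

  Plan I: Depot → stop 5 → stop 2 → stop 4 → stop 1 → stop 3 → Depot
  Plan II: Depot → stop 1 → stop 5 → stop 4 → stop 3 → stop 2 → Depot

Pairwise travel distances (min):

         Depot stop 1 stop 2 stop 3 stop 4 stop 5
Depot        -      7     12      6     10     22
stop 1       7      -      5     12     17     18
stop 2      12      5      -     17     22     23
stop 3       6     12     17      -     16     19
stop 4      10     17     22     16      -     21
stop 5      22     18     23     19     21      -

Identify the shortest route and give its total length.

Shortest is Plan II, total 91 min.

Plan I: 22 + 23 + 22 + 17 + 12 + 6 = 102
Plan II: 7 + 18 + 21 + 16 + 17 + 12 = 91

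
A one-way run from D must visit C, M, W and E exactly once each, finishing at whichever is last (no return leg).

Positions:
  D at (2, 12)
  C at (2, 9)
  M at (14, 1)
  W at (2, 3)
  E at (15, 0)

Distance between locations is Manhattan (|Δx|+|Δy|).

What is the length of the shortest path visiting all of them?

Minimum one-way distance = 25.

There are 4! = 24 possible orderings.
D - C - M - W - E: 3+20+14+16 = 53
D - C - M - E - W: 3+20+2+16 = 41
D - C - W - M - E: 3+6+14+2 = 25
D - C - W - E - M: 3+6+16+2 = 27
D - C - E - M - W: 3+22+2+14 = 41
D - C - E - W - M: 3+22+16+14 = 55
D - M - C - W - E: 23+20+6+16 = 65
D - M - C - E - W: 23+20+22+16 = 81
D - M - W - C - E: 23+14+6+22 = 65
D - M - W - E - C: 23+14+16+22 = 75
D - M - E - C - W: 23+2+22+6 = 53
D - M - E - W - C: 23+2+16+6 = 47
D - W - C - M - E: 9+6+20+2 = 37
D - W - C - E - M: 9+6+22+2 = 39
… (10 more)
The minimum is 25.
One shortest path: D → C → W → M → E.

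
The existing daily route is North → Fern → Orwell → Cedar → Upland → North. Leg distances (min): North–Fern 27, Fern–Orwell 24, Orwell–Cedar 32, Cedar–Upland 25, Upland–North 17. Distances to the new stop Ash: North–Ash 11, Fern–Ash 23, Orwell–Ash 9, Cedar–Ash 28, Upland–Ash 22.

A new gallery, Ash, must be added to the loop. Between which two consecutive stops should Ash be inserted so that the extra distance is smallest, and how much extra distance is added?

+5 min — insert Ash between Orwell and Cedar.

Insertion cost between consecutive stops i–j is d(i,Ash) + d(Ash,j) − d(i,j):
  between North and Fern: 11 + 23 − 27 = 7
  between Fern and Orwell: 23 + 9 − 24 = 8
  between Orwell and Cedar: 9 + 28 − 32 = 5
  between Cedar and Upland: 28 + 22 − 25 = 25
  between Upland and North: 22 + 11 − 17 = 16
Cheapest insertion is between Orwell and Cedar, adding 5.
New total = 125 + 5 = 130.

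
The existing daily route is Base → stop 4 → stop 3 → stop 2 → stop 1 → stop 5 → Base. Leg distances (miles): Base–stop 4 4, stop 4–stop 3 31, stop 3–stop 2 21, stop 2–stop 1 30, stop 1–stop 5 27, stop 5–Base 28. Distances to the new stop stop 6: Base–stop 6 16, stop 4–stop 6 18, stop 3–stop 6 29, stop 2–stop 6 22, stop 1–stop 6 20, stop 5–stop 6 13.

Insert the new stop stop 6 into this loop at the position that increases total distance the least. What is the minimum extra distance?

Insertion cost between consecutive stops i–j is d(i,stop 6) + d(stop 6,j) − d(i,j):
  between Base and stop 4: 16 + 18 − 4 = 30
  between stop 4 and stop 3: 18 + 29 − 31 = 16
  between stop 3 and stop 2: 29 + 22 − 21 = 30
  between stop 2 and stop 1: 22 + 20 − 30 = 12
  between stop 1 and stop 5: 20 + 13 − 27 = 6
  between stop 5 and Base: 13 + 16 − 28 = 1
Cheapest insertion is between stop 5 and Base, adding 1.
New total = 141 + 1 = 142.

+1 miles — insert stop 6 between stop 5 and Base.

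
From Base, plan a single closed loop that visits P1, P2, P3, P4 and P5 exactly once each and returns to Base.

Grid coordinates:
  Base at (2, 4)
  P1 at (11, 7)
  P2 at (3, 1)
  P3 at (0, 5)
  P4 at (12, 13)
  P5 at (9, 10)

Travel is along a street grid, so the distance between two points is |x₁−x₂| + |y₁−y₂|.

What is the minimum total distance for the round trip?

Minimum total distance: 48.

There are 60 distinct closed tours to check (reversals are equivalent).
Base-P1-P2-P3-P4-P5-Base: 12+14+7+20+6+13 = 72
Base-P1-P2-P3-P5-P4-Base: 12+14+7+14+6+19 = 72
Base-P1-P2-P4-P3-P5-Base: 12+14+21+20+14+13 = 94
Base-P1-P2-P4-P5-P3-Base: 12+14+21+6+14+3 = 70
Base-P1-P2-P5-P3-P4-Base: 12+14+15+14+20+19 = 94
Base-P1-P2-P5-P4-P3-Base: 12+14+15+6+20+3 = 70
Base-P1-P3-P2-P4-P5-Base: 12+13+7+21+6+13 = 72
Base-P1-P3-P2-P5-P4-Base: 12+13+7+15+6+19 = 72
Base-P1-P3-P4-P2-P5-Base: 12+13+20+21+15+13 = 94
Base-P1-P3-P4-P5-P2-Base: 12+13+20+6+15+4 = 70
Base-P1-P3-P5-P2-P4-Base: 12+13+14+15+21+19 = 94
Base-P1-P3-P5-P4-P2-Base: 12+13+14+6+21+4 = 70
Base-P1-P4-P2-P3-P5-Base: 12+7+21+7+14+13 = 74
Base-P1-P4-P2-P5-P3-Base: 12+7+21+15+14+3 = 72
… (46 more)
Base-P2-P1-P4-P5-P3-Base: 4+14+7+6+14+3 = 48  ← best
The minimum is 48.
One optimal route: Base → P2 → P1 → P4 → P5 → P3 → Base (or its reverse).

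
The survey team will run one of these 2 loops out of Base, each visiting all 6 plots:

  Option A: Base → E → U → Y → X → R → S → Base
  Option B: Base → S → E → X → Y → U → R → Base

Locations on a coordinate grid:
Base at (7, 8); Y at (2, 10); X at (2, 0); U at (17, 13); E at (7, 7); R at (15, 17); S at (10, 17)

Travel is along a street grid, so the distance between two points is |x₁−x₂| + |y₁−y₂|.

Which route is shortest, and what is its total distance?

Shortest is Option B, total 88.

Option A: 1 + 16 + 18 + 10 + 30 + 5 + 12 = 92
Option B: 12 + 13 + 12 + 10 + 18 + 6 + 17 = 88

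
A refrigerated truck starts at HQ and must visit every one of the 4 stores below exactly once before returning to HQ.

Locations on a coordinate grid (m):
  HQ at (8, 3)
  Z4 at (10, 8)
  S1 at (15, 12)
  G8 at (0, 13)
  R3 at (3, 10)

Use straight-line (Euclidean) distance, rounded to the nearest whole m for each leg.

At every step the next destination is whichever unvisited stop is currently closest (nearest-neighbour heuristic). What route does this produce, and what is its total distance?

From HQ: distances to unvisited — Z4=5, R3=9, S1=11, G8=13. Nearest is Z4 (5).
From Z4: distances to unvisited — S1=6, R3=7, G8=11. Nearest is S1 (6).
From S1: distances to unvisited — R3=12, G8=15. Nearest is R3 (12).
From R3: distances to unvisited — G8=4. Nearest is G8 (4).
Return G8→HQ: 13.
Total = 5 + 6 + 12 + 4 + 13 = 40.

Nearest-neighbour total = 40 m; route HQ → Z4 → S1 → R3 → G8 → HQ.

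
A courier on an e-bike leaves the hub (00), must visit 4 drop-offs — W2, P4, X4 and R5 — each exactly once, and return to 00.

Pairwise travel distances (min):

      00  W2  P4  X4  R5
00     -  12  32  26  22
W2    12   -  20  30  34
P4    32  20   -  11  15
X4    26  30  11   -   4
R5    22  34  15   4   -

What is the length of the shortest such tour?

00-W2-P4-X4-R5-00: 12+20+11+4+22 = 69
00-W2-P4-R5-X4-00: 12+20+15+4+26 = 77
00-W2-X4-P4-R5-00: 12+30+11+15+22 = 90
00-W2-X4-R5-P4-00: 12+30+4+15+32 = 93
00-W2-R5-P4-X4-00: 12+34+15+11+26 = 98
00-W2-R5-X4-P4-00: 12+34+4+11+32 = 93
00-P4-W2-X4-R5-00: 32+20+30+4+22 = 108
00-P4-W2-R5-X4-00: 32+20+34+4+26 = 116
00-P4-X4-W2-R5-00: 32+11+30+34+22 = 129
00-P4-R5-W2-X4-00: 32+15+34+30+26 = 137
00-X4-W2-P4-R5-00: 26+30+20+15+22 = 113
00-X4-P4-W2-R5-00: 26+11+20+34+22 = 113
The minimum is 69.
One optimal route: 00 → W2 → P4 → X4 → R5 → 00 (or its reverse).

Shortest round trip = 69 min.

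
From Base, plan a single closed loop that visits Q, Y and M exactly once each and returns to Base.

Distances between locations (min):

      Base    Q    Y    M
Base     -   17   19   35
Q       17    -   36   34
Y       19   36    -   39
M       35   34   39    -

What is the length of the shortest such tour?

Minimum total distance: 109 min.

There are 3 distinct closed tours to check (reversals are equivalent).
Base→Q→Y→M→Base: 17+36+39+35 = 127
Base→Q→M→Y→Base: 17+34+39+19 = 109
Base→Y→Q→M→Base: 19+36+34+35 = 124
The minimum is 109.
One optimal route: Base → Q → M → Y → Base (or its reverse).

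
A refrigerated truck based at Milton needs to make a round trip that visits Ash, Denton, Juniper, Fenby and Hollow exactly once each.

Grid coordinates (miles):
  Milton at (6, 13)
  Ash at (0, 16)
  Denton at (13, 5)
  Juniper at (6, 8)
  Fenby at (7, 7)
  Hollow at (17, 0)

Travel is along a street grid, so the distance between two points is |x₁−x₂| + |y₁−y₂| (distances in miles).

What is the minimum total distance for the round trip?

Milton-Ash-Denton-Juniper-Fenby-Hollow-Milton: 9+24+10+2+17+24 = 86
Milton-Ash-Denton-Juniper-Hollow-Fenby-Milton: 9+24+10+19+17+7 = 86
Milton-Ash-Denton-Fenby-Juniper-Hollow-Milton: 9+24+8+2+19+24 = 86
Milton-Ash-Denton-Fenby-Hollow-Juniper-Milton: 9+24+8+17+19+5 = 82
Milton-Ash-Denton-Hollow-Juniper-Fenby-Milton: 9+24+9+19+2+7 = 70
Milton-Ash-Denton-Hollow-Fenby-Juniper-Milton: 9+24+9+17+2+5 = 66
Milton-Ash-Juniper-Denton-Fenby-Hollow-Milton: 9+14+10+8+17+24 = 82
Milton-Ash-Juniper-Denton-Hollow-Fenby-Milton: 9+14+10+9+17+7 = 66
Milton-Ash-Juniper-Fenby-Denton-Hollow-Milton: 9+14+2+8+9+24 = 66
Milton-Ash-Juniper-Fenby-Hollow-Denton-Milton: 9+14+2+17+9+15 = 66
Milton-Ash-Juniper-Hollow-Denton-Fenby-Milton: 9+14+19+9+8+7 = 66
Milton-Ash-Juniper-Hollow-Fenby-Denton-Milton: 9+14+19+17+8+15 = 82
Milton-Ash-Fenby-Denton-Juniper-Hollow-Milton: 9+16+8+10+19+24 = 86
Milton-Ash-Fenby-Denton-Hollow-Juniper-Milton: 9+16+8+9+19+5 = 66
… (46 more)
The minimum is 66.
One optimal route: Milton → Ash → Denton → Hollow → Fenby → Juniper → Milton (or its reverse).

Shortest round trip = 66 miles.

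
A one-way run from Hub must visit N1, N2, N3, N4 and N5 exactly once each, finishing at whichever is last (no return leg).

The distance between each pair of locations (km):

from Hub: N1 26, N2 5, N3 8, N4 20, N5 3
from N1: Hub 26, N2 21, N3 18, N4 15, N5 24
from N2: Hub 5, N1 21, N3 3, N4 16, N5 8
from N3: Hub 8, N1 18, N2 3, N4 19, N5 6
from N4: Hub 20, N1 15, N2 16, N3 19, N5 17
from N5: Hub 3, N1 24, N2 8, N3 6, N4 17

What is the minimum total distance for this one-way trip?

There are 5! = 120 possible orderings.
Hub - N1 - N2 - N3 - N4 - N5: 26+21+3+19+17 = 86
Hub - N1 - N2 - N3 - N5 - N4: 26+21+3+6+17 = 73
Hub - N1 - N2 - N4 - N3 - N5: 26+21+16+19+6 = 88
Hub - N1 - N2 - N4 - N5 - N3: 26+21+16+17+6 = 86
Hub - N1 - N2 - N5 - N3 - N4: 26+21+8+6+19 = 80
Hub - N1 - N2 - N5 - N4 - N3: 26+21+8+17+19 = 91
Hub - N1 - N3 - N2 - N4 - N5: 26+18+3+16+17 = 80
Hub - N1 - N3 - N2 - N5 - N4: 26+18+3+8+17 = 72
Hub - N1 - N3 - N4 - N2 - N5: 26+18+19+16+8 = 87
Hub - N1 - N3 - N4 - N5 - N2: 26+18+19+17+8 = 88
Hub - N1 - N3 - N5 - N2 - N4: 26+18+6+8+16 = 74
Hub - N1 - N3 - N5 - N4 - N2: 26+18+6+17+16 = 83
Hub - N1 - N4 - N2 - N3 - N5: 26+15+16+3+6 = 66
Hub - N1 - N4 - N2 - N5 - N3: 26+15+16+8+6 = 71
… (106 more)
Hub - N5 - N3 - N2 - N4 - N1: 3+6+3+16+15 = 43  ← best
The minimum is 43.
One shortest path: Hub → N5 → N3 → N2 → N4 → N1.

Minimum one-way distance = 43 km.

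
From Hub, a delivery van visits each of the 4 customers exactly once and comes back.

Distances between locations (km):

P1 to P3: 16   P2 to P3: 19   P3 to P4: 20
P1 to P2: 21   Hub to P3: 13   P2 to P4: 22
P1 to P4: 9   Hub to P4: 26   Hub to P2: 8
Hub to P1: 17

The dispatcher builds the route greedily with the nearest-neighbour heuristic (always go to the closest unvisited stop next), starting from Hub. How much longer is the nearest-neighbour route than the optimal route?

10 km longer than the optimal tour.

Hub: P2=8, P3=13, P1=17, P4=26 ⇒ P2
P2: P3=19, P1=21, P4=22 ⇒ P3
P3: P1=16, P4=20 ⇒ P1
P1: P4=9 ⇒ P4
NN route Hub → P2 → P3 → P1 → P4 → Hub costs 78.
Optimal: Hub → P2 → P4 → P1 → P3 → Hub costs 68 (by enumerating all 12 distinct tours).
Excess = 78 − 68 = 10.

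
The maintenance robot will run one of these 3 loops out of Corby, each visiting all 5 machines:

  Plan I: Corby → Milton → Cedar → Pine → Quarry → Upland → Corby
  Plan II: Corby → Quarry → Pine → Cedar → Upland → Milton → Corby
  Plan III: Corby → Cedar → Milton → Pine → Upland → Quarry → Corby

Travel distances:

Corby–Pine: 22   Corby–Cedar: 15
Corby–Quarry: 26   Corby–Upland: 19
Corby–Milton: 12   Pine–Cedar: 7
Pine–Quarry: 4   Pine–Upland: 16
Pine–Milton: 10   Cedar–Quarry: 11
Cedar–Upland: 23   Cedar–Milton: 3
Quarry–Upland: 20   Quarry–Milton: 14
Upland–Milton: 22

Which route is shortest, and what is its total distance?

Shortest is Plan I, total 65.

Plan I: 12 + 3 + 7 + 4 + 20 + 19 = 65
Plan II: 26 + 4 + 7 + 23 + 22 + 12 = 94
Plan III: 15 + 3 + 10 + 16 + 20 + 26 = 90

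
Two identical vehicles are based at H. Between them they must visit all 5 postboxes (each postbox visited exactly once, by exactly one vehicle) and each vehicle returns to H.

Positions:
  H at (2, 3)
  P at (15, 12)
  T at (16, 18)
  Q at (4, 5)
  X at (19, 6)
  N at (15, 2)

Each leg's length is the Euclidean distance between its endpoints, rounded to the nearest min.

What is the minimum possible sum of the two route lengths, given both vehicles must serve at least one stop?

Check every non-empty split of the stops between the two vehicles; for each half take its own optimal tour:
  {P} + {T, Q, X, N}: 32 + 52 = 84
  {T} + {P, Q, X, N}: 42 + 42 = 84
  {P, T} + {Q, X, N}: 43 + 37 = 80
  {Q} + {P, T, X, N}: 6 + 53 = 59
  {P, Q} + {T, X, N}: 32 + 52 = 84
  {T, Q} + {P, X, N}: 42 + 42 = 84
  … (15 splits in total)
Best: vehicle 1 H → Q → H = 6; vehicle 2 H → P → T → X → N → H = 53; combined 59.

59 min — the smallest possible combined total.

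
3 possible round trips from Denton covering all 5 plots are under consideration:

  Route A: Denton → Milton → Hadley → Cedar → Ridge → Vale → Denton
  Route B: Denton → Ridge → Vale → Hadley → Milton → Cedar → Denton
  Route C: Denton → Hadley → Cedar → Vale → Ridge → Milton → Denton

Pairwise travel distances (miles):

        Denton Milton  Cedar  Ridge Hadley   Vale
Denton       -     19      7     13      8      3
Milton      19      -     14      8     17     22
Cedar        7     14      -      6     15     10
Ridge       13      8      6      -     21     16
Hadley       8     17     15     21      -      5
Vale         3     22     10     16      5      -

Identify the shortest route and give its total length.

Shortest is Route B, total 72 miles.

Route A: 19 + 17 + 15 + 6 + 16 + 3 = 76
Route B: 13 + 16 + 5 + 17 + 14 + 7 = 72
Route C: 8 + 15 + 10 + 16 + 8 + 19 = 76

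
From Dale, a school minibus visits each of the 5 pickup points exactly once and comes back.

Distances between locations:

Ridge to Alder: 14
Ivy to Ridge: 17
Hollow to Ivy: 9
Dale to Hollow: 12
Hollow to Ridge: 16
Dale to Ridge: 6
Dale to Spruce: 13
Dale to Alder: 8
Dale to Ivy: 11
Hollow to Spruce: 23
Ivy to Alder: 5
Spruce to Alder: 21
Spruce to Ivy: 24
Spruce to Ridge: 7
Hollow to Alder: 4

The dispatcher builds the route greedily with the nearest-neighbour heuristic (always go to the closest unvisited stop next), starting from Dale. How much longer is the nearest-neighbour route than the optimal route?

Dale: Ridge=6, Alder=8, Ivy=11, Hollow=12, Spruce=13 ⇒ Ridge
Ridge: Spruce=7, Alder=14, Hollow=16, Ivy=17 ⇒ Spruce
Spruce: Alder=21, Hollow=23, Ivy=24 ⇒ Alder
Alder: Hollow=4, Ivy=5 ⇒ Hollow
Hollow: Ivy=9 ⇒ Ivy
NN route Dale → Ridge → Spruce → Alder → Hollow → Ivy → Dale costs 58.
Optimal: Dale → Spruce → Ridge → Hollow → Alder → Ivy → Dale costs 56 (by enumerating all 60 distinct tours).
Excess = 58 − 56 = 2.

The nearest-neighbour route is 2 longer than optimal.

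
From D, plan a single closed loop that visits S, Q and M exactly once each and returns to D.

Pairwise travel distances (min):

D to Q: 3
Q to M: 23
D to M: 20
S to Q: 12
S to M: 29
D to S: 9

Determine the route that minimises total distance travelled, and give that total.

D - S - Q - M - D: 9+12+23+20 = 64
D - S - M - Q - D: 9+29+23+3 = 64
D - Q - S - M - D: 3+12+29+20 = 64
The minimum is 64.
One optimal route: D → S → Q → M → D (or its reverse).

Shortest round trip = 64 min.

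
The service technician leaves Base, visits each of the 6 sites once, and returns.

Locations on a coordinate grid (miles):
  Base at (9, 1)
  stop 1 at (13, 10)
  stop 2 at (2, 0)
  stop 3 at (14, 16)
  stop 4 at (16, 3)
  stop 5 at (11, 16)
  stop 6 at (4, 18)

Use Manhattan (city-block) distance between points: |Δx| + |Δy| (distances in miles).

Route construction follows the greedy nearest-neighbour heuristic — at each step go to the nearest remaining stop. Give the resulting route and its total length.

At Base the remaining stops are stop 2 8, stop 4 9, stop 1 13, stop 5 17, stop 3 20, stop 6 22; go to stop 2.
At stop 2 the remaining stops are stop 4 17, stop 6 20, stop 1 21, stop 5 25, stop 3 28; go to stop 4.
At stop 4 the remaining stops are stop 1 10, stop 3 15, stop 5 18, stop 6 27; go to stop 1.
At stop 1 the remaining stops are stop 3 7, stop 5 8, stop 6 17; go to stop 3.
At stop 3 the remaining stops are stop 5 3, stop 6 12; go to stop 5.
At stop 5 the remaining stops are stop 6 9; go to stop 6.
Return stop 6→Base: 22.
Total = 8 + 17 + 10 + 7 + 3 + 9 + 22 = 76.

76 miles along Base → stop 2 → stop 4 → stop 1 → stop 3 → stop 5 → stop 6 → Base.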